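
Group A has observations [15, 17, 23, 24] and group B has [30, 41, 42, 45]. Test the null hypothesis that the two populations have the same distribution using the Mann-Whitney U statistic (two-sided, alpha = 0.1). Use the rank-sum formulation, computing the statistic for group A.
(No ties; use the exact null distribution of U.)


Step 1: Combine and sort all 8 observations; assign midranks.
sorted (value, group): (15,X), (17,X), (23,X), (24,X), (30,Y), (41,Y), (42,Y), (45,Y)
ranks: 15->1, 17->2, 23->3, 24->4, 30->5, 41->6, 42->7, 45->8
Step 2: Rank sum for X: R1 = 1 + 2 + 3 + 4 = 10.
Step 3: U_X = R1 - n1(n1+1)/2 = 10 - 4*5/2 = 10 - 10 = 0.
       U_Y = n1*n2 - U_X = 16 - 0 = 16.
Step 4: No ties, so the exact null distribution of U (based on enumerating the C(8,4) = 70 equally likely rank assignments) gives the two-sided p-value.
Step 5: p-value = 0.028571; compare to alpha = 0.1. reject H0.

U_X = 0, p = 0.028571, reject H0 at alpha = 0.1.


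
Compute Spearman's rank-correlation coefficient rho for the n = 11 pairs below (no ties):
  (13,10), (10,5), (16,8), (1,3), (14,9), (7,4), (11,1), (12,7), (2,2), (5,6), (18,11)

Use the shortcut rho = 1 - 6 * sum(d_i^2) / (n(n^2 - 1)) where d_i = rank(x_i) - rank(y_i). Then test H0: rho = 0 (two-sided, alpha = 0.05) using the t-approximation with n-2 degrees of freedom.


Step 1: Rank x and y separately (midranks; no ties here).
rank(x): 13->8, 10->5, 16->10, 1->1, 14->9, 7->4, 11->6, 12->7, 2->2, 5->3, 18->11
rank(y): 10->10, 5->5, 8->8, 3->3, 9->9, 4->4, 1->1, 7->7, 2->2, 6->6, 11->11
Step 2: d_i = R_x(i) - R_y(i); compute d_i^2.
  (8-10)^2=4, (5-5)^2=0, (10-8)^2=4, (1-3)^2=4, (9-9)^2=0, (4-4)^2=0, (6-1)^2=25, (7-7)^2=0, (2-2)^2=0, (3-6)^2=9, (11-11)^2=0
sum(d^2) = 46.
Step 3: rho = 1 - 6*46 / (11*(11^2 - 1)) = 1 - 276/1320 = 0.790909.
Step 4: Under H0, t = rho * sqrt((n-2)/(1-rho^2)) = 3.8774 ~ t(9).
Step 5: Two-sided p-value from the t-distribution with 9 df = 0.003746.
Step 6: alpha = 0.05. reject H0.

rho = 0.7909, p = 0.003746, reject H0 at alpha = 0.05.


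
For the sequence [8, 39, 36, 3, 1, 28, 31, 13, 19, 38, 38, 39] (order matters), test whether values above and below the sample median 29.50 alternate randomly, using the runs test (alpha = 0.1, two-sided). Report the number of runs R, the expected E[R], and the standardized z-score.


Step 1: Compute median = 29.50; label A = above, B = below.
Labels in order: BAABBBABBAAA  (n_A = 6, n_B = 6)
Step 2: Count runs R = 6.
Step 3: Under H0 (random ordering), E[R] = 2*n_A*n_B/(n_A+n_B) + 1 = 2*6*6/12 + 1 = 7.0000.
        Var[R] = 2*n_A*n_B*(2*n_A*n_B - n_A - n_B) / ((n_A+n_B)^2 * (n_A+n_B-1)) = 4320/1584 = 2.7273.
        SD[R] = 1.6514.
Step 4: Continuity-corrected z = (R + 0.5 - E[R]) / SD[R] = (6 + 0.5 - 7.0000) / 1.6514 = -0.3028.
Step 5: Two-sided p-value via normal approximation = 2*(1 - Phi(|z|)) = 0.762069.
Step 6: alpha = 0.1. fail to reject H0.

R = 6, z = -0.3028, p = 0.762069, fail to reject H0.


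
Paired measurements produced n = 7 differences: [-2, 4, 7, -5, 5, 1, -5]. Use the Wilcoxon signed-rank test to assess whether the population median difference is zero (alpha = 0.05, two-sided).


Step 1: Drop any zero differences (none here) and take |d_i|.
|d| = [2, 4, 7, 5, 5, 1, 5]
Step 2: Midrank |d_i| (ties get averaged ranks).
ranks: |2|->2, |4|->3, |7|->7, |5|->5, |5|->5, |1|->1, |5|->5
Step 3: Attach original signs; sum ranks with positive sign and with negative sign.
W+ = 3 + 7 + 5 + 1 = 16
W- = 2 + 5 + 5 = 12
(Check: W+ + W- = 28 should equal n(n+1)/2 = 28.)
Step 4: Test statistic W = min(W+, W-) = 12.
Step 5: Ties in |d|, so use the tie-corrected normal approximation.
        E[W] = n(n+1)/4 = 7*8/4 = 14.
        Tie groups: |d|=5 (t=3); sum(t^3 - t) = 24.
        Var[W] = n(n+1)(2n+1)/24 - sum(t^3-t)/48 = 840/24 - 24/48 = 34.5.
        z = (W - E[W]) / sqrt(Var[W]) = (12 - 14) / 5.8737 = -0.3405.
        Two-sided p = 2*Phi(z) = 0.733478.
Step 6: alpha = 0.05. fail to reject H0.

W+ = 16, W- = 12, W = min = 12, p = 0.733478, fail to reject H0.


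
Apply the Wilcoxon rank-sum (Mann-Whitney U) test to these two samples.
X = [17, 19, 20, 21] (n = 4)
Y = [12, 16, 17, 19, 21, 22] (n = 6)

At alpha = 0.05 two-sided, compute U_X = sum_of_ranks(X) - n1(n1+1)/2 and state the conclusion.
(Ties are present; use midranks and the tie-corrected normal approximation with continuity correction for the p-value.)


Step 1: Combine and sort all 10 observations; assign midranks.
sorted (value, group): (12,Y), (16,Y), (17,X), (17,Y), (19,X), (19,Y), (20,X), (21,X), (21,Y), (22,Y)
ranks: 12->1, 16->2, 17->3.5, 17->3.5, 19->5.5, 19->5.5, 20->7, 21->8.5, 21->8.5, 22->10
Step 2: Rank sum for X: R1 = 3.5 + 5.5 + 7 + 8.5 = 24.5.
Step 3: U_X = R1 - n1(n1+1)/2 = 24.5 - 4*5/2 = 24.5 - 10 = 14.5.
       U_Y = n1*n2 - U_X = 24 - 14.5 = 9.5.
Step 4: Ties are present, so use the tie-corrected normal approximation (with continuity correction) for the p-value.
Step 5: p-value = 0.666955; compare to alpha = 0.05. fail to reject H0.

U_X = 14.5, p = 0.666955, fail to reject H0 at alpha = 0.05.


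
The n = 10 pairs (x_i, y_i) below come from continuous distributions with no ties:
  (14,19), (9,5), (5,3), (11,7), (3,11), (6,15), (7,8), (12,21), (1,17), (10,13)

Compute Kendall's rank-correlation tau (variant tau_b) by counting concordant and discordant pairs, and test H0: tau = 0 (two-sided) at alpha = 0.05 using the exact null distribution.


Step 1: Enumerate the 45 unordered pairs (i,j) with i<j and classify each by sign(x_j-x_i) * sign(y_j-y_i).
  (1,2):dx=-5,dy=-14->C; (1,3):dx=-9,dy=-16->C; (1,4):dx=-3,dy=-12->C; (1,5):dx=-11,dy=-8->C
  (1,6):dx=-8,dy=-4->C; (1,7):dx=-7,dy=-11->C; (1,8):dx=-2,dy=+2->D; (1,9):dx=-13,dy=-2->C
  (1,10):dx=-4,dy=-6->C; (2,3):dx=-4,dy=-2->C; (2,4):dx=+2,dy=+2->C; (2,5):dx=-6,dy=+6->D
  (2,6):dx=-3,dy=+10->D; (2,7):dx=-2,dy=+3->D; (2,8):dx=+3,dy=+16->C; (2,9):dx=-8,dy=+12->D
  (2,10):dx=+1,dy=+8->C; (3,4):dx=+6,dy=+4->C; (3,5):dx=-2,dy=+8->D; (3,6):dx=+1,dy=+12->C
  (3,7):dx=+2,dy=+5->C; (3,8):dx=+7,dy=+18->C; (3,9):dx=-4,dy=+14->D; (3,10):dx=+5,dy=+10->C
  (4,5):dx=-8,dy=+4->D; (4,6):dx=-5,dy=+8->D; (4,7):dx=-4,dy=+1->D; (4,8):dx=+1,dy=+14->C
  (4,9):dx=-10,dy=+10->D; (4,10):dx=-1,dy=+6->D; (5,6):dx=+3,dy=+4->C; (5,7):dx=+4,dy=-3->D
  (5,8):dx=+9,dy=+10->C; (5,9):dx=-2,dy=+6->D; (5,10):dx=+7,dy=+2->C; (6,7):dx=+1,dy=-7->D
  (6,8):dx=+6,dy=+6->C; (6,9):dx=-5,dy=+2->D; (6,10):dx=+4,dy=-2->D; (7,8):dx=+5,dy=+13->C
  (7,9):dx=-6,dy=+9->D; (7,10):dx=+3,dy=+5->C; (8,9):dx=-11,dy=-4->C; (8,10):dx=-2,dy=-8->C
  (9,10):dx=+9,dy=-4->D
Step 2: C = 26, D = 19, total pairs = 45.
Step 3: tau = (C - D)/(n(n-1)/2) = (26 - 19)/45 = 0.155556.
Step 4: Exact two-sided p-value (enumerate n! = 3628800 permutations of y under H0): p = 0.600654.
Step 5: alpha = 0.05. fail to reject H0.

tau_b = 0.1556 (C=26, D=19), p = 0.600654, fail to reject H0.


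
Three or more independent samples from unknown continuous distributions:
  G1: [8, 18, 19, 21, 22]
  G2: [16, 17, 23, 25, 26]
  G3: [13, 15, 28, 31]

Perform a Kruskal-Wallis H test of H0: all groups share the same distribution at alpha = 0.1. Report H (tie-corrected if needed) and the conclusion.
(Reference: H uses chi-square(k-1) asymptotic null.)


Step 1: Combine all N = 14 observations and assign midranks.
sorted (value, group, rank): (8,G1,1), (13,G3,2), (15,G3,3), (16,G2,4), (17,G2,5), (18,G1,6), (19,G1,7), (21,G1,8), (22,G1,9), (23,G2,10), (25,G2,11), (26,G2,12), (28,G3,13), (31,G3,14)
Step 2: Sum ranks within each group.
R_1 = 31 (n_1 = 5)
R_2 = 42 (n_2 = 5)
R_3 = 32 (n_3 = 4)
Step 3: H = 12/(N(N+1)) * sum(R_i^2/n_i) - 3(N+1)
     = 12/(14*15) * (31^2/5 + 42^2/5 + 32^2/4) - 3*15
     = 0.057143 * 801 - 45
     = 0.771429.
Step 4: No ties, so H is used without correction.
Step 5: Under H0, H ~ chi^2(2); p-value = 0.679965.
Step 6: alpha = 0.1. fail to reject H0.

H = 0.7714, df = 2, p = 0.679965, fail to reject H0.


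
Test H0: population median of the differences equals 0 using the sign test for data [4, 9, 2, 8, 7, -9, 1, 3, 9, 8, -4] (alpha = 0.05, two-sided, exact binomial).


Step 1: Discard zero differences. Original n = 11; n_eff = number of nonzero differences = 11.
Nonzero differences (with sign): +4, +9, +2, +8, +7, -9, +1, +3, +9, +8, -4
Step 2: Count signs: positive = 9, negative = 2.
Step 3: Under H0: P(positive) = 0.5, so the number of positives S ~ Bin(11, 0.5).
Step 4: Two-sided exact p-value = sum of Bin(11,0.5) probabilities at or below the observed probability = 0.065430.
Step 5: alpha = 0.05. fail to reject H0.

n_eff = 11, pos = 9, neg = 2, p = 0.065430, fail to reject H0.


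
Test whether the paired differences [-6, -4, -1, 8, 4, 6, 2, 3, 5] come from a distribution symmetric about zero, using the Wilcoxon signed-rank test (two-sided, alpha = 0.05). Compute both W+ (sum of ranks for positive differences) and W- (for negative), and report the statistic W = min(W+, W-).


Step 1: Drop any zero differences (none here) and take |d_i|.
|d| = [6, 4, 1, 8, 4, 6, 2, 3, 5]
Step 2: Midrank |d_i| (ties get averaged ranks).
ranks: |6|->7.5, |4|->4.5, |1|->1, |8|->9, |4|->4.5, |6|->7.5, |2|->2, |3|->3, |5|->6
Step 3: Attach original signs; sum ranks with positive sign and with negative sign.
W+ = 9 + 4.5 + 7.5 + 2 + 3 + 6 = 32
W- = 7.5 + 4.5 + 1 = 13
(Check: W+ + W- = 45 should equal n(n+1)/2 = 45.)
Step 4: Test statistic W = min(W+, W-) = 13.
Step 5: Ties in |d|, so use the tie-corrected normal approximation.
        E[W] = n(n+1)/4 = 9*10/4 = 22.5.
        Tie groups: |d|=4 (t=2), |d|=6 (t=2); sum(t^3 - t) = 12.
        Var[W] = n(n+1)(2n+1)/24 - sum(t^3-t)/48 = 1710/24 - 12/48 = 71.
        z = (W - E[W]) / sqrt(Var[W]) = (13 - 22.5) / 8.4261 = -1.1274.
        Two-sided p = 2*Phi(z) = 0.259555.
Step 6: alpha = 0.05. fail to reject H0.

W+ = 32, W- = 13, W = min = 13, p = 0.259555, fail to reject H0.


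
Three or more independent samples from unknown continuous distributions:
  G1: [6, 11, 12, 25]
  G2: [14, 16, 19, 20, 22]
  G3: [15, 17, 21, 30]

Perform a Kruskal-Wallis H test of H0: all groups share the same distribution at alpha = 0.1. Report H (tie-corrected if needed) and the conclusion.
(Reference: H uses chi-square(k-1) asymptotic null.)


Step 1: Combine all N = 13 observations and assign midranks.
sorted (value, group, rank): (6,G1,1), (11,G1,2), (12,G1,3), (14,G2,4), (15,G3,5), (16,G2,6), (17,G3,7), (19,G2,8), (20,G2,9), (21,G3,10), (22,G2,11), (25,G1,12), (30,G3,13)
Step 2: Sum ranks within each group.
R_1 = 18 (n_1 = 4)
R_2 = 38 (n_2 = 5)
R_3 = 35 (n_3 = 4)
Step 3: H = 12/(N(N+1)) * sum(R_i^2/n_i) - 3(N+1)
     = 12/(13*14) * (18^2/4 + 38^2/5 + 35^2/4) - 3*14
     = 0.065934 * 676.05 - 42
     = 2.574725.
Step 4: No ties, so H is used without correction.
Step 5: Under H0, H ~ chi^2(2); p-value = 0.275998.
Step 6: alpha = 0.1. fail to reject H0.

H = 2.5747, df = 2, p = 0.275998, fail to reject H0.


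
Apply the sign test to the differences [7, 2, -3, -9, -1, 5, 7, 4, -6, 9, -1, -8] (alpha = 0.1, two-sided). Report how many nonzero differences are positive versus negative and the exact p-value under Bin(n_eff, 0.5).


Step 1: Discard zero differences. Original n = 12; n_eff = number of nonzero differences = 12.
Nonzero differences (with sign): +7, +2, -3, -9, -1, +5, +7, +4, -6, +9, -1, -8
Step 2: Count signs: positive = 6, negative = 6.
Step 3: Under H0: P(positive) = 0.5, so the number of positives S ~ Bin(12, 0.5).
Step 4: Two-sided exact p-value = sum of Bin(12,0.5) probabilities at or below the observed probability = 1.000000.
Step 5: alpha = 0.1. fail to reject H0.

n_eff = 12, pos = 6, neg = 6, p = 1.000000, fail to reject H0.


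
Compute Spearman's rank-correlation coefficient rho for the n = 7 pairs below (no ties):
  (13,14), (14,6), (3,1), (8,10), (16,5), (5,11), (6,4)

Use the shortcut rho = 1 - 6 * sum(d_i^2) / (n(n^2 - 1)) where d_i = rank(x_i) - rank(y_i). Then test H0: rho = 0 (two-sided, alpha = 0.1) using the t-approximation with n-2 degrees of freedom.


Step 1: Rank x and y separately (midranks; no ties here).
rank(x): 13->5, 14->6, 3->1, 8->4, 16->7, 5->2, 6->3
rank(y): 14->7, 6->4, 1->1, 10->5, 5->3, 11->6, 4->2
Step 2: d_i = R_x(i) - R_y(i); compute d_i^2.
  (5-7)^2=4, (6-4)^2=4, (1-1)^2=0, (4-5)^2=1, (7-3)^2=16, (2-6)^2=16, (3-2)^2=1
sum(d^2) = 42.
Step 3: rho = 1 - 6*42 / (7*(7^2 - 1)) = 1 - 252/336 = 0.250000.
Step 4: Under H0, t = rho * sqrt((n-2)/(1-rho^2)) = 0.5774 ~ t(5).
Step 5: Two-sided p-value from the t-distribution with 5 df = 0.588724.
Step 6: alpha = 0.1. fail to reject H0.

rho = 0.2500, p = 0.588724, fail to reject H0 at alpha = 0.1.


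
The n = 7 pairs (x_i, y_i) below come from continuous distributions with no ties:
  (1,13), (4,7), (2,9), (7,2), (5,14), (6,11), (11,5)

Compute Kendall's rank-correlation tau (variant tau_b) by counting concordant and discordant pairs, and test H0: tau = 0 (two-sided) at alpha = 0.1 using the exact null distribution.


Step 1: Enumerate the 21 unordered pairs (i,j) with i<j and classify each by sign(x_j-x_i) * sign(y_j-y_i).
  (1,2):dx=+3,dy=-6->D; (1,3):dx=+1,dy=-4->D; (1,4):dx=+6,dy=-11->D; (1,5):dx=+4,dy=+1->C
  (1,6):dx=+5,dy=-2->D; (1,7):dx=+10,dy=-8->D; (2,3):dx=-2,dy=+2->D; (2,4):dx=+3,dy=-5->D
  (2,5):dx=+1,dy=+7->C; (2,6):dx=+2,dy=+4->C; (2,7):dx=+7,dy=-2->D; (3,4):dx=+5,dy=-7->D
  (3,5):dx=+3,dy=+5->C; (3,6):dx=+4,dy=+2->C; (3,7):dx=+9,dy=-4->D; (4,5):dx=-2,dy=+12->D
  (4,6):dx=-1,dy=+9->D; (4,7):dx=+4,dy=+3->C; (5,6):dx=+1,dy=-3->D; (5,7):dx=+6,dy=-9->D
  (6,7):dx=+5,dy=-6->D
Step 2: C = 6, D = 15, total pairs = 21.
Step 3: tau = (C - D)/(n(n-1)/2) = (6 - 15)/21 = -0.428571.
Step 4: Exact two-sided p-value (enumerate n! = 5040 permutations of y under H0): p = 0.238889.
Step 5: alpha = 0.1. fail to reject H0.

tau_b = -0.4286 (C=6, D=15), p = 0.238889, fail to reject H0.


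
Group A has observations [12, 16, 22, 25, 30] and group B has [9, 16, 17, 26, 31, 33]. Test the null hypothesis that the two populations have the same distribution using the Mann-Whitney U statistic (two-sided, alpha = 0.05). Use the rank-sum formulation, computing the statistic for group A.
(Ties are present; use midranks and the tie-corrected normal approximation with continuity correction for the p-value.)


Step 1: Combine and sort all 11 observations; assign midranks.
sorted (value, group): (9,Y), (12,X), (16,X), (16,Y), (17,Y), (22,X), (25,X), (26,Y), (30,X), (31,Y), (33,Y)
ranks: 9->1, 12->2, 16->3.5, 16->3.5, 17->5, 22->6, 25->7, 26->8, 30->9, 31->10, 33->11
Step 2: Rank sum for X: R1 = 2 + 3.5 + 6 + 7 + 9 = 27.5.
Step 3: U_X = R1 - n1(n1+1)/2 = 27.5 - 5*6/2 = 27.5 - 15 = 12.5.
       U_Y = n1*n2 - U_X = 30 - 12.5 = 17.5.
Step 4: Ties are present, so use the tie-corrected normal approximation (with continuity correction) for the p-value.
Step 5: p-value = 0.714379; compare to alpha = 0.05. fail to reject H0.

U_X = 12.5, p = 0.714379, fail to reject H0 at alpha = 0.05.


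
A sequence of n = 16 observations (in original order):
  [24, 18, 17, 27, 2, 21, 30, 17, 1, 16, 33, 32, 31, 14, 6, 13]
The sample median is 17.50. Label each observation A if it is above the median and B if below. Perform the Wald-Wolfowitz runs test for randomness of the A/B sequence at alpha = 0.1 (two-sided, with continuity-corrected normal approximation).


Step 1: Compute median = 17.50; label A = above, B = below.
Labels in order: AABABAABBBAAABBB  (n_A = 8, n_B = 8)
Step 2: Count runs R = 8.
Step 3: Under H0 (random ordering), E[R] = 2*n_A*n_B/(n_A+n_B) + 1 = 2*8*8/16 + 1 = 9.0000.
        Var[R] = 2*n_A*n_B*(2*n_A*n_B - n_A - n_B) / ((n_A+n_B)^2 * (n_A+n_B-1)) = 14336/3840 = 3.7333.
        SD[R] = 1.9322.
Step 4: Continuity-corrected z = (R + 0.5 - E[R]) / SD[R] = (8 + 0.5 - 9.0000) / 1.9322 = -0.2588.
Step 5: Two-sided p-value via normal approximation = 2*(1 - Phi(|z|)) = 0.795809.
Step 6: alpha = 0.1. fail to reject H0.

R = 8, z = -0.2588, p = 0.795809, fail to reject H0.


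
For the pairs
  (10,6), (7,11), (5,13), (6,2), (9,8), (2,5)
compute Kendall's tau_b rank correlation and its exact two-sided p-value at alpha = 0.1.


Step 1: Enumerate the 15 unordered pairs (i,j) with i<j and classify each by sign(x_j-x_i) * sign(y_j-y_i).
  (1,2):dx=-3,dy=+5->D; (1,3):dx=-5,dy=+7->D; (1,4):dx=-4,dy=-4->C; (1,5):dx=-1,dy=+2->D
  (1,6):dx=-8,dy=-1->C; (2,3):dx=-2,dy=+2->D; (2,4):dx=-1,dy=-9->C; (2,5):dx=+2,dy=-3->D
  (2,6):dx=-5,dy=-6->C; (3,4):dx=+1,dy=-11->D; (3,5):dx=+4,dy=-5->D; (3,6):dx=-3,dy=-8->C
  (4,5):dx=+3,dy=+6->C; (4,6):dx=-4,dy=+3->D; (5,6):dx=-7,dy=-3->C
Step 2: C = 7, D = 8, total pairs = 15.
Step 3: tau = (C - D)/(n(n-1)/2) = (7 - 8)/15 = -0.066667.
Step 4: Exact two-sided p-value (enumerate n! = 720 permutations of y under H0): p = 1.000000.
Step 5: alpha = 0.1. fail to reject H0.

tau_b = -0.0667 (C=7, D=8), p = 1.000000, fail to reject H0.


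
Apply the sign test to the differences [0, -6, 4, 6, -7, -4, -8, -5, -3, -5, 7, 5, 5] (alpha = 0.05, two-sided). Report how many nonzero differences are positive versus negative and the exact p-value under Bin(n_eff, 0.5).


Step 1: Discard zero differences. Original n = 13; n_eff = number of nonzero differences = 12.
Nonzero differences (with sign): -6, +4, +6, -7, -4, -8, -5, -3, -5, +7, +5, +5
Step 2: Count signs: positive = 5, negative = 7.
Step 3: Under H0: P(positive) = 0.5, so the number of positives S ~ Bin(12, 0.5).
Step 4: Two-sided exact p-value = sum of Bin(12,0.5) probabilities at or below the observed probability = 0.774414.
Step 5: alpha = 0.05. fail to reject H0.

n_eff = 12, pos = 5, neg = 7, p = 0.774414, fail to reject H0.


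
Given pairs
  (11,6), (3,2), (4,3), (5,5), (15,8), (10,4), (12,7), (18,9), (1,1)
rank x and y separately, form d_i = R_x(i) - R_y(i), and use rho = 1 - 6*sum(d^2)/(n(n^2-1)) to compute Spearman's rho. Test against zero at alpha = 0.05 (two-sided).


Step 1: Rank x and y separately (midranks; no ties here).
rank(x): 11->6, 3->2, 4->3, 5->4, 15->8, 10->5, 12->7, 18->9, 1->1
rank(y): 6->6, 2->2, 3->3, 5->5, 8->8, 4->4, 7->7, 9->9, 1->1
Step 2: d_i = R_x(i) - R_y(i); compute d_i^2.
  (6-6)^2=0, (2-2)^2=0, (3-3)^2=0, (4-5)^2=1, (8-8)^2=0, (5-4)^2=1, (7-7)^2=0, (9-9)^2=0, (1-1)^2=0
sum(d^2) = 2.
Step 3: rho = 1 - 6*2 / (9*(9^2 - 1)) = 1 - 12/720 = 0.983333.
Step 4: Under H0, t = rho * sqrt((n-2)/(1-rho^2)) = 14.3096 ~ t(7).
Step 5: Two-sided p-value from the t-distribution with 7 df = 0.000002.
Step 6: alpha = 0.05. reject H0.

rho = 0.9833, p = 0.000002, reject H0 at alpha = 0.05.


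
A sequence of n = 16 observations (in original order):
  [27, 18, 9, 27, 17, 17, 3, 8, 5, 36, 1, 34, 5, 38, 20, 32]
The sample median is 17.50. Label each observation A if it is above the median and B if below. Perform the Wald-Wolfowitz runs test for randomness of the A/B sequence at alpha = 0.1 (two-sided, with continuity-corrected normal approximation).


Step 1: Compute median = 17.50; label A = above, B = below.
Labels in order: AABABBBBBABABAAA  (n_A = 8, n_B = 8)
Step 2: Count runs R = 9.
Step 3: Under H0 (random ordering), E[R] = 2*n_A*n_B/(n_A+n_B) + 1 = 2*8*8/16 + 1 = 9.0000.
        Var[R] = 2*n_A*n_B*(2*n_A*n_B - n_A - n_B) / ((n_A+n_B)^2 * (n_A+n_B-1)) = 14336/3840 = 3.7333.
        SD[R] = 1.9322.
Step 4: R = E[R], so z = 0 with no continuity correction.
Step 5: Two-sided p-value via normal approximation = 2*(1 - Phi(|z|)) = 1.000000.
Step 6: alpha = 0.1. fail to reject H0.

R = 9, z = 0.0000, p = 1.000000, fail to reject H0.


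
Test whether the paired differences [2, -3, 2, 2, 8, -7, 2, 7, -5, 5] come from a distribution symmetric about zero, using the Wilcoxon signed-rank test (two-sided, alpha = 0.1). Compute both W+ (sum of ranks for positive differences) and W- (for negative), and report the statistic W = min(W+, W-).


Step 1: Drop any zero differences (none here) and take |d_i|.
|d| = [2, 3, 2, 2, 8, 7, 2, 7, 5, 5]
Step 2: Midrank |d_i| (ties get averaged ranks).
ranks: |2|->2.5, |3|->5, |2|->2.5, |2|->2.5, |8|->10, |7|->8.5, |2|->2.5, |7|->8.5, |5|->6.5, |5|->6.5
Step 3: Attach original signs; sum ranks with positive sign and with negative sign.
W+ = 2.5 + 2.5 + 2.5 + 10 + 2.5 + 8.5 + 6.5 = 35
W- = 5 + 8.5 + 6.5 = 20
(Check: W+ + W- = 55 should equal n(n+1)/2 = 55.)
Step 4: Test statistic W = min(W+, W-) = 20.
Step 5: Ties in |d|, so use the tie-corrected normal approximation.
        E[W] = n(n+1)/4 = 10*11/4 = 27.5.
        Tie groups: |d|=2 (t=4), |d|=5 (t=2), |d|=7 (t=2); sum(t^3 - t) = 72.
        Var[W] = n(n+1)(2n+1)/24 - sum(t^3-t)/48 = 2310/24 - 72/48 = 94.75.
        z = (W - E[W]) / sqrt(Var[W]) = (20 - 27.5) / 9.7340 = -0.7705.
        Two-sided p = 2*Phi(z) = 0.441004.
Step 6: alpha = 0.1. fail to reject H0.

W+ = 35, W- = 20, W = min = 20, p = 0.441004, fail to reject H0.


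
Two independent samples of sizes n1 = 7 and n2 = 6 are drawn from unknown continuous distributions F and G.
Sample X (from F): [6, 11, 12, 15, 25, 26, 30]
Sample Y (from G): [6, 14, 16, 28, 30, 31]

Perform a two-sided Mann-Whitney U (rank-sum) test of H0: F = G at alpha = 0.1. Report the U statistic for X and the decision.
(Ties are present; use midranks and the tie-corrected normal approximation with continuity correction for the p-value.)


Step 1: Combine and sort all 13 observations; assign midranks.
sorted (value, group): (6,X), (6,Y), (11,X), (12,X), (14,Y), (15,X), (16,Y), (25,X), (26,X), (28,Y), (30,X), (30,Y), (31,Y)
ranks: 6->1.5, 6->1.5, 11->3, 12->4, 14->5, 15->6, 16->7, 25->8, 26->9, 28->10, 30->11.5, 30->11.5, 31->13
Step 2: Rank sum for X: R1 = 1.5 + 3 + 4 + 6 + 8 + 9 + 11.5 = 43.
Step 3: U_X = R1 - n1(n1+1)/2 = 43 - 7*8/2 = 43 - 28 = 15.
       U_Y = n1*n2 - U_X = 42 - 15 = 27.
Step 4: Ties are present, so use the tie-corrected normal approximation (with continuity correction) for the p-value.
Step 5: p-value = 0.430766; compare to alpha = 0.1. fail to reject H0.

U_X = 15, p = 0.430766, fail to reject H0 at alpha = 0.1.


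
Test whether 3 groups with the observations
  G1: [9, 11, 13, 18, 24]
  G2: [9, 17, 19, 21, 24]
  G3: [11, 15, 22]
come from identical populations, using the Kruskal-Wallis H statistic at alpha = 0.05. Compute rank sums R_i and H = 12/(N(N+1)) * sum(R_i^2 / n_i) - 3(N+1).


Step 1: Combine all N = 13 observations and assign midranks.
sorted (value, group, rank): (9,G1,1.5), (9,G2,1.5), (11,G1,3.5), (11,G3,3.5), (13,G1,5), (15,G3,6), (17,G2,7), (18,G1,8), (19,G2,9), (21,G2,10), (22,G3,11), (24,G1,12.5), (24,G2,12.5)
Step 2: Sum ranks within each group.
R_1 = 30.5 (n_1 = 5)
R_2 = 40 (n_2 = 5)
R_3 = 20.5 (n_3 = 3)
Step 3: H = 12/(N(N+1)) * sum(R_i^2/n_i) - 3(N+1)
     = 12/(13*14) * (30.5^2/5 + 40^2/5 + 20.5^2/3) - 3*14
     = 0.065934 * 646.133 - 42
     = 0.602198.
Step 4: Ties present; correction factor C = 1 - 18/(13^3 - 13) = 0.991758. Corrected H = 0.602198 / 0.991758 = 0.607202.
Step 5: Under H0, H ~ chi^2(2); p-value = 0.738155.
Step 6: alpha = 0.05. fail to reject H0.

H = 0.6072, df = 2, p = 0.738155, fail to reject H0.


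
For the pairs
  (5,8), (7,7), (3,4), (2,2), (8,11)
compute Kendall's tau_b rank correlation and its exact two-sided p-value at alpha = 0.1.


Step 1: Enumerate the 10 unordered pairs (i,j) with i<j and classify each by sign(x_j-x_i) * sign(y_j-y_i).
  (1,2):dx=+2,dy=-1->D; (1,3):dx=-2,dy=-4->C; (1,4):dx=-3,dy=-6->C; (1,5):dx=+3,dy=+3->C
  (2,3):dx=-4,dy=-3->C; (2,4):dx=-5,dy=-5->C; (2,5):dx=+1,dy=+4->C; (3,4):dx=-1,dy=-2->C
  (3,5):dx=+5,dy=+7->C; (4,5):dx=+6,dy=+9->C
Step 2: C = 9, D = 1, total pairs = 10.
Step 3: tau = (C - D)/(n(n-1)/2) = (9 - 1)/10 = 0.800000.
Step 4: Exact two-sided p-value (enumerate n! = 120 permutations of y under H0): p = 0.083333.
Step 5: alpha = 0.1. reject H0.

tau_b = 0.8000 (C=9, D=1), p = 0.083333, reject H0.


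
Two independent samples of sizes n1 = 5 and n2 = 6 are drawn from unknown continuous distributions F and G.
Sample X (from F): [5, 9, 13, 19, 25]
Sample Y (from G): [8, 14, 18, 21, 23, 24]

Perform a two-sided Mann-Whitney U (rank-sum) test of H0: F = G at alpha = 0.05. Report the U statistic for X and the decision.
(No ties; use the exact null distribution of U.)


Step 1: Combine and sort all 11 observations; assign midranks.
sorted (value, group): (5,X), (8,Y), (9,X), (13,X), (14,Y), (18,Y), (19,X), (21,Y), (23,Y), (24,Y), (25,X)
ranks: 5->1, 8->2, 9->3, 13->4, 14->5, 18->6, 19->7, 21->8, 23->9, 24->10, 25->11
Step 2: Rank sum for X: R1 = 1 + 3 + 4 + 7 + 11 = 26.
Step 3: U_X = R1 - n1(n1+1)/2 = 26 - 5*6/2 = 26 - 15 = 11.
       U_Y = n1*n2 - U_X = 30 - 11 = 19.
Step 4: No ties, so the exact null distribution of U (based on enumerating the C(11,5) = 462 equally likely rank assignments) gives the two-sided p-value.
Step 5: p-value = 0.536797; compare to alpha = 0.05. fail to reject H0.

U_X = 11, p = 0.536797, fail to reject H0 at alpha = 0.05.


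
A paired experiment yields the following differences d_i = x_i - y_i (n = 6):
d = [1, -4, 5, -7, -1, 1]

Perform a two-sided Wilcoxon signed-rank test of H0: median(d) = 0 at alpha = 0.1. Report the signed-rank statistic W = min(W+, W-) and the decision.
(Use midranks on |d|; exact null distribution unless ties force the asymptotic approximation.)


Step 1: Drop any zero differences (none here) and take |d_i|.
|d| = [1, 4, 5, 7, 1, 1]
Step 2: Midrank |d_i| (ties get averaged ranks).
ranks: |1|->2, |4|->4, |5|->5, |7|->6, |1|->2, |1|->2
Step 3: Attach original signs; sum ranks with positive sign and with negative sign.
W+ = 2 + 5 + 2 = 9
W- = 4 + 6 + 2 = 12
(Check: W+ + W- = 21 should equal n(n+1)/2 = 21.)
Step 4: Test statistic W = min(W+, W-) = 9.
Step 5: Ties in |d|, so use the tie-corrected normal approximation.
        E[W] = n(n+1)/4 = 6*7/4 = 10.5.
        Tie groups: |d|=1 (t=3); sum(t^3 - t) = 24.
        Var[W] = n(n+1)(2n+1)/24 - sum(t^3-t)/48 = 546/24 - 24/48 = 22.25.
        z = (W - E[W]) / sqrt(Var[W]) = (9 - 10.5) / 4.7170 = -0.3180.
        Two-sided p = 2*Phi(z) = 0.750485.
Step 6: alpha = 0.1. fail to reject H0.

W+ = 9, W- = 12, W = min = 9, p = 0.750485, fail to reject H0.


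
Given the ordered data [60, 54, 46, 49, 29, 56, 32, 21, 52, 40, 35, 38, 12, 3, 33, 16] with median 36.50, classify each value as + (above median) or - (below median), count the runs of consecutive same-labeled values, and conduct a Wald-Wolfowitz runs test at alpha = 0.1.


Step 1: Compute median = 36.50; label A = above, B = below.
Labels in order: AAAABABBAABABBBB  (n_A = 8, n_B = 8)
Step 2: Count runs R = 8.
Step 3: Under H0 (random ordering), E[R] = 2*n_A*n_B/(n_A+n_B) + 1 = 2*8*8/16 + 1 = 9.0000.
        Var[R] = 2*n_A*n_B*(2*n_A*n_B - n_A - n_B) / ((n_A+n_B)^2 * (n_A+n_B-1)) = 14336/3840 = 3.7333.
        SD[R] = 1.9322.
Step 4: Continuity-corrected z = (R + 0.5 - E[R]) / SD[R] = (8 + 0.5 - 9.0000) / 1.9322 = -0.2588.
Step 5: Two-sided p-value via normal approximation = 2*(1 - Phi(|z|)) = 0.795809.
Step 6: alpha = 0.1. fail to reject H0.

R = 8, z = -0.2588, p = 0.795809, fail to reject H0.


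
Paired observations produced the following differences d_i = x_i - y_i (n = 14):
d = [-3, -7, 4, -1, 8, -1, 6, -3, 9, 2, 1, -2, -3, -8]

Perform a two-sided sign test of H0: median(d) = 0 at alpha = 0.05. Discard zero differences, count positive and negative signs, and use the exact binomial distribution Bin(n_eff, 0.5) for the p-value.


Step 1: Discard zero differences. Original n = 14; n_eff = number of nonzero differences = 14.
Nonzero differences (with sign): -3, -7, +4, -1, +8, -1, +6, -3, +9, +2, +1, -2, -3, -8
Step 2: Count signs: positive = 6, negative = 8.
Step 3: Under H0: P(positive) = 0.5, so the number of positives S ~ Bin(14, 0.5).
Step 4: Two-sided exact p-value = sum of Bin(14,0.5) probabilities at or below the observed probability = 0.790527.
Step 5: alpha = 0.05. fail to reject H0.

n_eff = 14, pos = 6, neg = 8, p = 0.790527, fail to reject H0.


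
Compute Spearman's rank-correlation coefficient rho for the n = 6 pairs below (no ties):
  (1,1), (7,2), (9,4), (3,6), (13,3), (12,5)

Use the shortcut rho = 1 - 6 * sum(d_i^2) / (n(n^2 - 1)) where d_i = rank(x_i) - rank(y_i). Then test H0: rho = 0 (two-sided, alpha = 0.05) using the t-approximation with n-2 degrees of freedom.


Step 1: Rank x and y separately (midranks; no ties here).
rank(x): 1->1, 7->3, 9->4, 3->2, 13->6, 12->5
rank(y): 1->1, 2->2, 4->4, 6->6, 3->3, 5->5
Step 2: d_i = R_x(i) - R_y(i); compute d_i^2.
  (1-1)^2=0, (3-2)^2=1, (4-4)^2=0, (2-6)^2=16, (6-3)^2=9, (5-5)^2=0
sum(d^2) = 26.
Step 3: rho = 1 - 6*26 / (6*(6^2 - 1)) = 1 - 156/210 = 0.257143.
Step 4: Under H0, t = rho * sqrt((n-2)/(1-rho^2)) = 0.5322 ~ t(4).
Step 5: Two-sided p-value from the t-distribution with 4 df = 0.622787.
Step 6: alpha = 0.05. fail to reject H0.

rho = 0.2571, p = 0.622787, fail to reject H0 at alpha = 0.05.


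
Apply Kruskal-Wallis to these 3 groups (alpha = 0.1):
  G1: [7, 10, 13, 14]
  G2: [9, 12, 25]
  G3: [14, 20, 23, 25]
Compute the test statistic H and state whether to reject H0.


Step 1: Combine all N = 11 observations and assign midranks.
sorted (value, group, rank): (7,G1,1), (9,G2,2), (10,G1,3), (12,G2,4), (13,G1,5), (14,G1,6.5), (14,G3,6.5), (20,G3,8), (23,G3,9), (25,G2,10.5), (25,G3,10.5)
Step 2: Sum ranks within each group.
R_1 = 15.5 (n_1 = 4)
R_2 = 16.5 (n_2 = 3)
R_3 = 34 (n_3 = 4)
Step 3: H = 12/(N(N+1)) * sum(R_i^2/n_i) - 3(N+1)
     = 12/(11*12) * (15.5^2/4 + 16.5^2/3 + 34^2/4) - 3*12
     = 0.090909 * 439.812 - 36
     = 3.982955.
Step 4: Ties present; correction factor C = 1 - 12/(11^3 - 11) = 0.990909. Corrected H = 3.982955 / 0.990909 = 4.019495.
Step 5: Under H0, H ~ chi^2(2); p-value = 0.134022.
Step 6: alpha = 0.1. fail to reject H0.

H = 4.0195, df = 2, p = 0.134022, fail to reject H0.


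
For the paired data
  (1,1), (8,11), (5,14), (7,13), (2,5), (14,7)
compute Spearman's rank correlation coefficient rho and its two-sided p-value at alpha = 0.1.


Step 1: Rank x and y separately (midranks; no ties here).
rank(x): 1->1, 8->5, 5->3, 7->4, 2->2, 14->6
rank(y): 1->1, 11->4, 14->6, 13->5, 5->2, 7->3
Step 2: d_i = R_x(i) - R_y(i); compute d_i^2.
  (1-1)^2=0, (5-4)^2=1, (3-6)^2=9, (4-5)^2=1, (2-2)^2=0, (6-3)^2=9
sum(d^2) = 20.
Step 3: rho = 1 - 6*20 / (6*(6^2 - 1)) = 1 - 120/210 = 0.428571.
Step 4: Under H0, t = rho * sqrt((n-2)/(1-rho^2)) = 0.9487 ~ t(4).
Step 5: Two-sided p-value from the t-distribution with 4 df = 0.396501.
Step 6: alpha = 0.1. fail to reject H0.

rho = 0.4286, p = 0.396501, fail to reject H0 at alpha = 0.1.


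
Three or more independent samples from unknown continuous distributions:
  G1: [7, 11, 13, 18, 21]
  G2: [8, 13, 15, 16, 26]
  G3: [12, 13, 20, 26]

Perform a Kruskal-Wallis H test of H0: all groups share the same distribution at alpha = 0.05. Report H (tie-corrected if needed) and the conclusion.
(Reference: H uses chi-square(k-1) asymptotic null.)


Step 1: Combine all N = 14 observations and assign midranks.
sorted (value, group, rank): (7,G1,1), (8,G2,2), (11,G1,3), (12,G3,4), (13,G1,6), (13,G2,6), (13,G3,6), (15,G2,8), (16,G2,9), (18,G1,10), (20,G3,11), (21,G1,12), (26,G2,13.5), (26,G3,13.5)
Step 2: Sum ranks within each group.
R_1 = 32 (n_1 = 5)
R_2 = 38.5 (n_2 = 5)
R_3 = 34.5 (n_3 = 4)
Step 3: H = 12/(N(N+1)) * sum(R_i^2/n_i) - 3(N+1)
     = 12/(14*15) * (32^2/5 + 38.5^2/5 + 34.5^2/4) - 3*15
     = 0.057143 * 798.812 - 45
     = 0.646429.
Step 4: Ties present; correction factor C = 1 - 30/(14^3 - 14) = 0.989011. Corrected H = 0.646429 / 0.989011 = 0.653611.
Step 5: Under H0, H ~ chi^2(2); p-value = 0.721224.
Step 6: alpha = 0.05. fail to reject H0.

H = 0.6536, df = 2, p = 0.721224, fail to reject H0.


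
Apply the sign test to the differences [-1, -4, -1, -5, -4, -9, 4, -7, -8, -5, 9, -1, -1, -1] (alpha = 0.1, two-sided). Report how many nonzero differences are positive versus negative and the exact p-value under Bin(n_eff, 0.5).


Step 1: Discard zero differences. Original n = 14; n_eff = number of nonzero differences = 14.
Nonzero differences (with sign): -1, -4, -1, -5, -4, -9, +4, -7, -8, -5, +9, -1, -1, -1
Step 2: Count signs: positive = 2, negative = 12.
Step 3: Under H0: P(positive) = 0.5, so the number of positives S ~ Bin(14, 0.5).
Step 4: Two-sided exact p-value = sum of Bin(14,0.5) probabilities at or below the observed probability = 0.012939.
Step 5: alpha = 0.1. reject H0.

n_eff = 14, pos = 2, neg = 12, p = 0.012939, reject H0.


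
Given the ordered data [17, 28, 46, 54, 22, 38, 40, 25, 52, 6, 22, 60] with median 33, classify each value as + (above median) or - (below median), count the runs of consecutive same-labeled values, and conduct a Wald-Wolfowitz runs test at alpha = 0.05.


Step 1: Compute median = 33; label A = above, B = below.
Labels in order: BBAABAABABBA  (n_A = 6, n_B = 6)
Step 2: Count runs R = 8.
Step 3: Under H0 (random ordering), E[R] = 2*n_A*n_B/(n_A+n_B) + 1 = 2*6*6/12 + 1 = 7.0000.
        Var[R] = 2*n_A*n_B*(2*n_A*n_B - n_A - n_B) / ((n_A+n_B)^2 * (n_A+n_B-1)) = 4320/1584 = 2.7273.
        SD[R] = 1.6514.
Step 4: Continuity-corrected z = (R - 0.5 - E[R]) / SD[R] = (8 - 0.5 - 7.0000) / 1.6514 = 0.3028.
Step 5: Two-sided p-value via normal approximation = 2*(1 - Phi(|z|)) = 0.762069.
Step 6: alpha = 0.05. fail to reject H0.

R = 8, z = 0.3028, p = 0.762069, fail to reject H0.


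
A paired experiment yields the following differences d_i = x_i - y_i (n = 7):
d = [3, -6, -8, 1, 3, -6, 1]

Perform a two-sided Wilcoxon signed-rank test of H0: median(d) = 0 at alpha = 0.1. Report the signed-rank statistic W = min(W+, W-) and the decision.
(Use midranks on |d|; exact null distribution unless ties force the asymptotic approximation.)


Step 1: Drop any zero differences (none here) and take |d_i|.
|d| = [3, 6, 8, 1, 3, 6, 1]
Step 2: Midrank |d_i| (ties get averaged ranks).
ranks: |3|->3.5, |6|->5.5, |8|->7, |1|->1.5, |3|->3.5, |6|->5.5, |1|->1.5
Step 3: Attach original signs; sum ranks with positive sign and with negative sign.
W+ = 3.5 + 1.5 + 3.5 + 1.5 = 10
W- = 5.5 + 7 + 5.5 = 18
(Check: W+ + W- = 28 should equal n(n+1)/2 = 28.)
Step 4: Test statistic W = min(W+, W-) = 10.
Step 5: Ties in |d|, so use the tie-corrected normal approximation.
        E[W] = n(n+1)/4 = 7*8/4 = 14.
        Tie groups: |d|=1 (t=2), |d|=3 (t=2), |d|=6 (t=2); sum(t^3 - t) = 18.
        Var[W] = n(n+1)(2n+1)/24 - sum(t^3-t)/48 = 840/24 - 18/48 = 34.625.
        z = (W - E[W]) / sqrt(Var[W]) = (10 - 14) / 5.8843 = -0.6798.
        Two-sided p = 2*Phi(z) = 0.496647.
Step 6: alpha = 0.1. fail to reject H0.

W+ = 10, W- = 18, W = min = 10, p = 0.496647, fail to reject H0.


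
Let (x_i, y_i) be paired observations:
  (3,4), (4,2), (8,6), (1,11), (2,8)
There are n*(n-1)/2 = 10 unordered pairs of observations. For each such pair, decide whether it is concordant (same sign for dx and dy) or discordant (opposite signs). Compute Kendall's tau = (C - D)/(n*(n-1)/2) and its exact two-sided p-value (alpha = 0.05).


Step 1: Enumerate the 10 unordered pairs (i,j) with i<j and classify each by sign(x_j-x_i) * sign(y_j-y_i).
  (1,2):dx=+1,dy=-2->D; (1,3):dx=+5,dy=+2->C; (1,4):dx=-2,dy=+7->D; (1,5):dx=-1,dy=+4->D
  (2,3):dx=+4,dy=+4->C; (2,4):dx=-3,dy=+9->D; (2,5):dx=-2,dy=+6->D; (3,4):dx=-7,dy=+5->D
  (3,5):dx=-6,dy=+2->D; (4,5):dx=+1,dy=-3->D
Step 2: C = 2, D = 8, total pairs = 10.
Step 3: tau = (C - D)/(n(n-1)/2) = (2 - 8)/10 = -0.600000.
Step 4: Exact two-sided p-value (enumerate n! = 120 permutations of y under H0): p = 0.233333.
Step 5: alpha = 0.05. fail to reject H0.

tau_b = -0.6000 (C=2, D=8), p = 0.233333, fail to reject H0.


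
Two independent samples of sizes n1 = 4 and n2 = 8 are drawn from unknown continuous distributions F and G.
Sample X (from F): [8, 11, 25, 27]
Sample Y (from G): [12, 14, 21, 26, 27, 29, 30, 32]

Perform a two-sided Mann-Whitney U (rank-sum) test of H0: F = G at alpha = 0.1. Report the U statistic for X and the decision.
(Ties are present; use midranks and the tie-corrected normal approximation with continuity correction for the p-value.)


Step 1: Combine and sort all 12 observations; assign midranks.
sorted (value, group): (8,X), (11,X), (12,Y), (14,Y), (21,Y), (25,X), (26,Y), (27,X), (27,Y), (29,Y), (30,Y), (32,Y)
ranks: 8->1, 11->2, 12->3, 14->4, 21->5, 25->6, 26->7, 27->8.5, 27->8.5, 29->10, 30->11, 32->12
Step 2: Rank sum for X: R1 = 1 + 2 + 6 + 8.5 = 17.5.
Step 3: U_X = R1 - n1(n1+1)/2 = 17.5 - 4*5/2 = 17.5 - 10 = 7.5.
       U_Y = n1*n2 - U_X = 32 - 7.5 = 24.5.
Step 4: Ties are present, so use the tie-corrected normal approximation (with continuity correction) for the p-value.
Step 5: p-value = 0.173478; compare to alpha = 0.1. fail to reject H0.

U_X = 7.5, p = 0.173478, fail to reject H0 at alpha = 0.1.


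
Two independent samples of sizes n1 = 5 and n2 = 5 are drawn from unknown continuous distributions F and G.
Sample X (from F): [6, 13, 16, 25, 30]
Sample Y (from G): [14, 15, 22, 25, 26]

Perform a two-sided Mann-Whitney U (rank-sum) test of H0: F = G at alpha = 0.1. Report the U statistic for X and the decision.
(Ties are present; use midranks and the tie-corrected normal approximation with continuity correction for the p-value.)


Step 1: Combine and sort all 10 observations; assign midranks.
sorted (value, group): (6,X), (13,X), (14,Y), (15,Y), (16,X), (22,Y), (25,X), (25,Y), (26,Y), (30,X)
ranks: 6->1, 13->2, 14->3, 15->4, 16->5, 22->6, 25->7.5, 25->7.5, 26->9, 30->10
Step 2: Rank sum for X: R1 = 1 + 2 + 5 + 7.5 + 10 = 25.5.
Step 3: U_X = R1 - n1(n1+1)/2 = 25.5 - 5*6/2 = 25.5 - 15 = 10.5.
       U_Y = n1*n2 - U_X = 25 - 10.5 = 14.5.
Step 4: Ties are present, so use the tie-corrected normal approximation (with continuity correction) for the p-value.
Step 5: p-value = 0.753298; compare to alpha = 0.1. fail to reject H0.

U_X = 10.5, p = 0.753298, fail to reject H0 at alpha = 0.1.


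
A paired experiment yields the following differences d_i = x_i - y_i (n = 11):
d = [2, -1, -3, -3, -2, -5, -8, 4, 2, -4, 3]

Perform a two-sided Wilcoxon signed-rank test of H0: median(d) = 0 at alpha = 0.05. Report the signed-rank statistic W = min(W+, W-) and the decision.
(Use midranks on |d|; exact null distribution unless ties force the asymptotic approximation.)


Step 1: Drop any zero differences (none here) and take |d_i|.
|d| = [2, 1, 3, 3, 2, 5, 8, 4, 2, 4, 3]
Step 2: Midrank |d_i| (ties get averaged ranks).
ranks: |2|->3, |1|->1, |3|->6, |3|->6, |2|->3, |5|->10, |8|->11, |4|->8.5, |2|->3, |4|->8.5, |3|->6
Step 3: Attach original signs; sum ranks with positive sign and with negative sign.
W+ = 3 + 8.5 + 3 + 6 = 20.5
W- = 1 + 6 + 6 + 3 + 10 + 11 + 8.5 = 45.5
(Check: W+ + W- = 66 should equal n(n+1)/2 = 66.)
Step 4: Test statistic W = min(W+, W-) = 20.5.
Step 5: Ties in |d|, so use the tie-corrected normal approximation.
        E[W] = n(n+1)/4 = 11*12/4 = 33.
        Tie groups: |d|=2 (t=3), |d|=3 (t=3), |d|=4 (t=2); sum(t^3 - t) = 54.
        Var[W] = n(n+1)(2n+1)/24 - sum(t^3-t)/48 = 3036/24 - 54/48 = 125.375.
        z = (W - E[W]) / sqrt(Var[W]) = (20.5 - 33) / 11.1971 = -1.1164.
        Two-sided p = 2*Phi(z) = 0.264268.
Step 6: alpha = 0.05. fail to reject H0.

W+ = 20.5, W- = 45.5, W = min = 20.5, p = 0.264268, fail to reject H0.


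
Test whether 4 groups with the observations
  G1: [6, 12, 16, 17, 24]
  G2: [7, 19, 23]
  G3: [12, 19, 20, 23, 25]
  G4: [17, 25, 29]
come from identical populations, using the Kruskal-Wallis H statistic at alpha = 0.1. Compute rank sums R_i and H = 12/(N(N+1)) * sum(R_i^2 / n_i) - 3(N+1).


Step 1: Combine all N = 16 observations and assign midranks.
sorted (value, group, rank): (6,G1,1), (7,G2,2), (12,G1,3.5), (12,G3,3.5), (16,G1,5), (17,G1,6.5), (17,G4,6.5), (19,G2,8.5), (19,G3,8.5), (20,G3,10), (23,G2,11.5), (23,G3,11.5), (24,G1,13), (25,G3,14.5), (25,G4,14.5), (29,G4,16)
Step 2: Sum ranks within each group.
R_1 = 29 (n_1 = 5)
R_2 = 22 (n_2 = 3)
R_3 = 48 (n_3 = 5)
R_4 = 37 (n_4 = 3)
Step 3: H = 12/(N(N+1)) * sum(R_i^2/n_i) - 3(N+1)
     = 12/(16*17) * (29^2/5 + 22^2/3 + 48^2/5 + 37^2/3) - 3*17
     = 0.044118 * 1246.67 - 51
     = 4.000000.
Step 4: Ties present; correction factor C = 1 - 30/(16^3 - 16) = 0.992647. Corrected H = 4.000000 / 0.992647 = 4.029630.
Step 5: Under H0, H ~ chi^2(3); p-value = 0.258282.
Step 6: alpha = 0.1. fail to reject H0.

H = 4.0296, df = 3, p = 0.258282, fail to reject H0.


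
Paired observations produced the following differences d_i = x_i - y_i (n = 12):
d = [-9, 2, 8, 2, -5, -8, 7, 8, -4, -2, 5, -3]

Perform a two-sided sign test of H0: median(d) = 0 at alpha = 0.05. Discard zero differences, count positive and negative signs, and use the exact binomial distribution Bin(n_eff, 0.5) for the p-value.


Step 1: Discard zero differences. Original n = 12; n_eff = number of nonzero differences = 12.
Nonzero differences (with sign): -9, +2, +8, +2, -5, -8, +7, +8, -4, -2, +5, -3
Step 2: Count signs: positive = 6, negative = 6.
Step 3: Under H0: P(positive) = 0.5, so the number of positives S ~ Bin(12, 0.5).
Step 4: Two-sided exact p-value = sum of Bin(12,0.5) probabilities at or below the observed probability = 1.000000.
Step 5: alpha = 0.05. fail to reject H0.

n_eff = 12, pos = 6, neg = 6, p = 1.000000, fail to reject H0.
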